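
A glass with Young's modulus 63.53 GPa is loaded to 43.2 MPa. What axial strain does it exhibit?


Rearrange E = sigma / epsilon:
  epsilon = sigma / E
  E (MPa) = 63.53 * 1000 = 63530
  epsilon = 43.2 / 63530 = 0.00068

0.00068


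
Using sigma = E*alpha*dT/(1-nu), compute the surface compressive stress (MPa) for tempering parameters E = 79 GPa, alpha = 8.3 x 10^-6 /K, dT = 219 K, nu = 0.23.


Tempering stress: sigma = E * alpha * dT / (1 - nu)
  E (MPa) = 79 * 1000 = 79000
  Numerator = 79000 * (8.3 x 10^-6) * 219 = 143.5983
  Denominator = 1 - 0.23 = 0.77
  sigma = 143.5983 / 0.77 = 186.5 MPa

186.5 MPa


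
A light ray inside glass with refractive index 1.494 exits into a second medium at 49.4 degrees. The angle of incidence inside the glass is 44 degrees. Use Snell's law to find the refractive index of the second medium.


Apply Snell's law: n1 * sin(theta1) = n2 * sin(theta2)
  n2 = n1 * sin(theta1) / sin(theta2)
  sin(44) = 0.694658
  sin(49.4) = 0.759271
  n2 = 1.494 * 0.694658 / 0.759271 = 1.3669

1.3669


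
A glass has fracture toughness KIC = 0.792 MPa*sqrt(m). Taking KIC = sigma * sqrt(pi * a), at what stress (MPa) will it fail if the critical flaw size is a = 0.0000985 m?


Rearrange KIC = sigma * sqrt(pi * a):
  sigma = KIC / sqrt(pi * a)
  sqrt(pi * 0.0000985) = 0.017591
  sigma = 0.792 / 0.017591 = 45.02 MPa

45.02 MPa


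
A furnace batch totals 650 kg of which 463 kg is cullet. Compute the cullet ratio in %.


Cullet ratio = (cullet mass / total batch mass) * 100
  Ratio = 463 / 650 * 100 = 71.23%

71.23%


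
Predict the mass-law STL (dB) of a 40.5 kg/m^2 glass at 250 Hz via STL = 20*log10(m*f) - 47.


Mass law: STL = 20 * log10(m * f) - 47
  m * f = 40.5 * 250 = 10125
  log10(10125) = 4.0054
  STL = 20 * 4.0054 - 47 = 80.108 - 47 = 33.1 dB

33.1 dB


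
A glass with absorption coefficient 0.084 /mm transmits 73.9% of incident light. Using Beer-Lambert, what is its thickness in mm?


Rearrange T = exp(-alpha * thickness):
  thickness = -ln(T) / alpha
  T = 73.9/100 = 0.739
  ln(T) = -0.30246
  -ln(T) = 0.30246
  thickness = 0.30246 / 0.084 = 3.6 mm

3.6 mm


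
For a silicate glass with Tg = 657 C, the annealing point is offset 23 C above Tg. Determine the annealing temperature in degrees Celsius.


The annealing temperature is Tg plus the offset:
  T_anneal = 657 + 23 = 680 C

680 C


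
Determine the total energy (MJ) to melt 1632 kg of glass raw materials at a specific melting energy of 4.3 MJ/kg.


Total energy = mass * specific energy
  E = 1632 * 4.3 = 7017.6 MJ

7017.6 MJ


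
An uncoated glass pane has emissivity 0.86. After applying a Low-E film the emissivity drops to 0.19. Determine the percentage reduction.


Percentage reduction = (1 - coated/uncoated) * 100
  Ratio = 0.19 / 0.86 = 0.2209
  Reduction = (1 - 0.2209) * 100 = 77.9%

77.9%


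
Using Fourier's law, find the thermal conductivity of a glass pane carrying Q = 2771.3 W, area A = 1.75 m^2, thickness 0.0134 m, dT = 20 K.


Fourier's law rearranged: k = Q * t / (A * dT)
  Numerator = 2771.3 * 0.0134 = 37.13542
  Denominator = 1.75 * 20 = 35.0
  k = 37.13542 / 35.0 = 1.061 W/mK

1.061 W/mK


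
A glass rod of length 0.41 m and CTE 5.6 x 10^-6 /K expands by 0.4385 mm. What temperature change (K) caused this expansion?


Rearrange dL = alpha * L0 * dT for dT:
  dT = dL / (alpha * L0)
  dL (m) = 0.4385 / 1000 = 0.0004385
  dT = 0.0004385 / ((5.6 x 10^-6) * 0.41) = 191.0 K

191.0 K


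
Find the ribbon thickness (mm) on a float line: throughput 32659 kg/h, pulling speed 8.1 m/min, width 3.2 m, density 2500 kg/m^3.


Ribbon cross-section from mass balance:
  Volume rate = throughput / density = 32659 / 2500 = 13.0636 m^3/h
  thickness = volume rate / (speed * 60 * width), i.e.
  thickness = throughput / (60 * speed * width * density) * 1000
  thickness = 32659 / (60 * 8.1 * 3.2 * 2500) * 1000 = 8.4 mm

8.4 mm


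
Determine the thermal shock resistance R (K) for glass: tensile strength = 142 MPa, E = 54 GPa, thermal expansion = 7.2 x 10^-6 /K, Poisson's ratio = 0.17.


Thermal shock resistance: R = sigma * (1 - nu) / (E * alpha)
  Numerator = 142 * (1 - 0.17) = 117.86
  Denominator = 54 * 1000 * (7.2 x 10^-6) = 0.3888
  R = 117.86 / 0.3888 = 303.1 K

303.1 K


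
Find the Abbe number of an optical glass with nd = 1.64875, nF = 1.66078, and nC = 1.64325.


Abbe number formula: Vd = (nd - 1) / (nF - nC)
  nd - 1 = 1.64875 - 1 = 0.64875
  nF - nC = 1.66078 - 1.64325 = 0.01753
  Vd = 0.64875 / 0.01753 = 37.01

37.01


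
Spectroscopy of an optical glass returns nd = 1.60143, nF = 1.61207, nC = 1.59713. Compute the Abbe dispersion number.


Abbe number formula: Vd = (nd - 1) / (nF - nC)
  nd - 1 = 1.60143 - 1 = 0.60143
  nF - nC = 1.61207 - 1.59713 = 0.01494
  Vd = 0.60143 / 0.01494 = 40.26

40.26


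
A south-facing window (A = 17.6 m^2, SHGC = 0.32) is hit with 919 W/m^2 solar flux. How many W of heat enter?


Solar heat gain: Q = Area * SHGC * Irradiance
  Q = 17.6 * 0.32 * 919 = 5175.8 W

5175.8 W


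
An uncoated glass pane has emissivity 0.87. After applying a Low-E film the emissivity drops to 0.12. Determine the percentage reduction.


Percentage reduction = (1 - coated/uncoated) * 100
  Ratio = 0.12 / 0.87 = 0.1379
  Reduction = (1 - 0.1379) * 100 = 86.2%

86.2%


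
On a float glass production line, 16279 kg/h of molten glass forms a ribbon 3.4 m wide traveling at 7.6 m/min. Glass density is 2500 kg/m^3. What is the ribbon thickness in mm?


Ribbon cross-section from mass balance:
  Volume rate = throughput / density = 16279 / 2500 = 6.5116 m^3/h
  thickness = volume rate / (speed * 60 * width), i.e.
  thickness = throughput / (60 * speed * width * density) * 1000
  thickness = 16279 / (60 * 7.6 * 3.4 * 2500) * 1000 = 4.2 mm

4.2 mm


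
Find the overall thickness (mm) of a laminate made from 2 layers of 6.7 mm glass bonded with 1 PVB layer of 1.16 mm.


Total thickness = glass contribution + PVB contribution
  Glass: 2 * 6.7 = 13.4 mm
  PVB: 1 * 1.16 = 1.16 mm
  Total = 13.4 + 1.16 = 14.56 mm

14.56 mm


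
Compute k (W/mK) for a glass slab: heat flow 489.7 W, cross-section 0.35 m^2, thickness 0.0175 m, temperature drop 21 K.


Fourier's law rearranged: k = Q * t / (A * dT)
  Numerator = 489.7 * 0.0175 = 8.56975
  Denominator = 0.35 * 21 = 7.35
  k = 8.56975 / 7.35 = 1.166 W/mK

1.166 W/mK


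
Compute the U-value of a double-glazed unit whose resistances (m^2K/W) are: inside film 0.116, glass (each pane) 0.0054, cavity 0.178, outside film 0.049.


Total thermal resistance (series):
  R_total = R_in + R_glass + R_air + R_glass + R_out
  R_total = 0.116 + 0.0054 + 0.178 + 0.0054 + 0.049 = 0.3538 m^2K/W
U-value = 1 / R_total = 1 / 0.3538 = 2.826 W/m^2K

2.826 W/m^2K


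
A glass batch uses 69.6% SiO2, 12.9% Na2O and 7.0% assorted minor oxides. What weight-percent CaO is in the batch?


Pieces sum to 100%:
  CaO = 100 - (SiO2 + Na2O + others)
  CaO = 100 - (69.6 + 12.9 + 7.0) = 10.5%

10.5%


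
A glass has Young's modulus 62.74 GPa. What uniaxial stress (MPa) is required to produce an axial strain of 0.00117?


Rearrange E = sigma / epsilon:
  sigma = E * epsilon
  E (MPa) = 62.74 * 1000 = 62740
  sigma = 62740 * 0.00117 = 73.41 MPa

73.41 MPa


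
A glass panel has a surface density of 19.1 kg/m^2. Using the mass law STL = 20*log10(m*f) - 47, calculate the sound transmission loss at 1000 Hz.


Mass law: STL = 20 * log10(m * f) - 47
  m * f = 19.1 * 1000 = 19100
  log10(19100) = 4.28103
  STL = 20 * 4.28103 - 47 = 85.6206 - 47 = 38.6 dB

38.6 dB


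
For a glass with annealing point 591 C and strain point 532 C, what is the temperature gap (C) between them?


Gap = T_anneal - T_strain:
  gap = 591 - 532 = 59 C

59 C


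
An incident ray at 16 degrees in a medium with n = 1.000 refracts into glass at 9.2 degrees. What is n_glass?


Apply Snell's law: n1 * sin(theta1) = n2 * sin(theta2)
  n2 = n1 * sin(theta1) / sin(theta2)
  sin(16) = 0.275637
  sin(9.2) = 0.159881
  n2 = 1.000 * 0.275637 / 0.159881 = 1.724

1.724


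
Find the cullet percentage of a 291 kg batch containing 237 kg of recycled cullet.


Cullet ratio = (cullet mass / total batch mass) * 100
  Ratio = 237 / 291 * 100 = 81.44%

81.44%


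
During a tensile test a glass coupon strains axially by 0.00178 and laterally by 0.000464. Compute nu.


Poisson's ratio: nu = lateral strain / axial strain
  nu = 0.000464 / 0.00178 = 0.2607

0.2607


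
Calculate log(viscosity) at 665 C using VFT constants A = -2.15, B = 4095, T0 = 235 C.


VFT equation: log(eta) = A + B / (T - T0)
  T - T0 = 665 - 235 = 430
  B / (T - T0) = 4095 / 430 = 9.523
  log(eta) = -2.15 + 9.523 = 7.373

7.373


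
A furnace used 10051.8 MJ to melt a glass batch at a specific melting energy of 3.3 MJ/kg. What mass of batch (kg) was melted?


Rearrange E = m * s for m:
  m = E / s
  m = 10051.8 / 3.3 = 3046.0 kg

3046.0 kg


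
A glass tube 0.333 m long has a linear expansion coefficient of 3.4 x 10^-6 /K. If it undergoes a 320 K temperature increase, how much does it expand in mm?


Thermal expansion formula: dL = alpha * L0 * dT
  dL = (3.4 x 10^-6) * 0.333 * 320 = 0.0003623 m
Convert to mm: 0.0003623 * 1000 = 0.3623 mm

0.3623 mm


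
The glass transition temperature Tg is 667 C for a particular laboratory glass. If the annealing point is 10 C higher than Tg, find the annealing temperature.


The annealing temperature is Tg plus the offset:
  T_anneal = 667 + 10 = 677 C

677 C


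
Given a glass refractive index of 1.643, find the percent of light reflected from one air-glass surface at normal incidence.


Fresnel reflectance at normal incidence:
  R = ((n - 1)/(n + 1))^2
  (n - 1)/(n + 1) = (1.643 - 1)/(1.643 + 1) = 0.243284
  R = 0.243284^2 = 0.0591871
  R(%) = 0.0591871 * 100 = 5.919%

5.919%


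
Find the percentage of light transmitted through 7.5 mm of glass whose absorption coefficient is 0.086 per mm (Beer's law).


Beer-Lambert law: T = exp(-alpha * thickness)
  exponent = -0.086 * 7.5 = -0.645
  T = exp(-0.645) = 0.5247
  Percentage = 0.5247 * 100 = 52.47%

52.47%


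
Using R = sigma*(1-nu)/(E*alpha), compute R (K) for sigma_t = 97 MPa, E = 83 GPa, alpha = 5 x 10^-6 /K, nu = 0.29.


Thermal shock resistance: R = sigma * (1 - nu) / (E * alpha)
  Numerator = 97 * (1 - 0.29) = 68.87
  Denominator = 83 * 1000 * (5 x 10^-6) = 0.415
  R = 68.87 / 0.415 = 166.0 K

166.0 K


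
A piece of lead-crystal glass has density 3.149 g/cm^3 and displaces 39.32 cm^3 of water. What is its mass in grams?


Rearrange rho = m / V:
  m = rho * V
  m = 3.149 * 39.32 = 123.819 g

123.819 g


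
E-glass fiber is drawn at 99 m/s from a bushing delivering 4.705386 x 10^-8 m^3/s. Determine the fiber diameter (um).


Cross-sectional area from continuity:
  A = Q / v = 4.705386 x 10^-8 / 99 = 4.752915 x 10^-10 m^2
Diameter from circular cross-section:
  d = sqrt(4A / pi) * 10^6 (m -> um)
  d = sqrt(4 * 4.752915 x 10^-10 / pi) * 10^6 = 24.6 um

24.6 um


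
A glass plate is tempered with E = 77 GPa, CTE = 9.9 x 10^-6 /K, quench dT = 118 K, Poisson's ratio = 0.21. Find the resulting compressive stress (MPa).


Tempering stress: sigma = E * alpha * dT / (1 - nu)
  E (MPa) = 77 * 1000 = 77000
  Numerator = 77000 * (9.9 x 10^-6) * 118 = 89.9514
  Denominator = 1 - 0.21 = 0.79
  sigma = 89.9514 / 0.79 = 113.9 MPa

113.9 MPa


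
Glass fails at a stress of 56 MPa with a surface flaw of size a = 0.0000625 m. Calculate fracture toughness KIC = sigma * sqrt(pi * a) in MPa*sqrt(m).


Fracture toughness: KIC = sigma * sqrt(pi * a)
  pi * a = pi * 0.0000625 = 0.00019635
  sqrt(pi * a) = 0.014012
  KIC = 56 * 0.014012 = 0.785 MPa*sqrt(m)

0.785 MPa*sqrt(m)


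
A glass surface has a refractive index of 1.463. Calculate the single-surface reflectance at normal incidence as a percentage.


Fresnel reflectance at normal incidence:
  R = ((n - 1)/(n + 1))^2
  (n - 1)/(n + 1) = (1.463 - 1)/(1.463 + 1) = 0.187982
  R = 0.187982^2 = 0.0353372
  R(%) = 0.0353372 * 100 = 3.534%

3.534%


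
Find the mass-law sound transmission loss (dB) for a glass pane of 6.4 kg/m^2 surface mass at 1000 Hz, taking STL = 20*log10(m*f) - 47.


Mass law: STL = 20 * log10(m * f) - 47
  m * f = 6.4 * 1000 = 6400
  log10(6400) = 3.80618
  STL = 20 * 3.80618 - 47 = 76.1236 - 47 = 29.1 dB

29.1 dB


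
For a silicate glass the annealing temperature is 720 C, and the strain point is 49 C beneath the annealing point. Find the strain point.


Strain point = annealing point - difference:
  T_strain = 720 - 49 = 671 C

671 C


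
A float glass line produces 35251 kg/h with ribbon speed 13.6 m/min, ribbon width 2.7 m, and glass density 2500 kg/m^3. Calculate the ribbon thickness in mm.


Ribbon cross-section from mass balance:
  Volume rate = throughput / density = 35251 / 2500 = 14.1004 m^3/h
  thickness = volume rate / (speed * 60 * width), i.e.
  thickness = throughput / (60 * speed * width * density) * 1000
  thickness = 35251 / (60 * 13.6 * 2.7 * 2500) * 1000 = 6.4 mm

6.4 mm


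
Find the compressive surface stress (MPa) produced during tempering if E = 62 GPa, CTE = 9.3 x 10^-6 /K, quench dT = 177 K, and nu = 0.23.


Tempering stress: sigma = E * alpha * dT / (1 - nu)
  E (MPa) = 62 * 1000 = 62000
  Numerator = 62000 * (9.3 x 10^-6) * 177 = 102.0582
  Denominator = 1 - 0.23 = 0.77
  sigma = 102.0582 / 0.77 = 132.5 MPa

132.5 MPa


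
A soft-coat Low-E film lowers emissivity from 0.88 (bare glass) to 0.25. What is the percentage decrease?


Percentage reduction = (1 - coated/uncoated) * 100
  Ratio = 0.25 / 0.88 = 0.2841
  Reduction = (1 - 0.2841) * 100 = 71.6%

71.6%


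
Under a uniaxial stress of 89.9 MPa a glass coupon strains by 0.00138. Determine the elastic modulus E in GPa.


Young's modulus: E = stress / strain
  E = 89.9 MPa / 0.00138 = 65144.93 MPa
Convert to GPa: 65144.93 / 1000 = 65.14 GPa

65.14 GPa


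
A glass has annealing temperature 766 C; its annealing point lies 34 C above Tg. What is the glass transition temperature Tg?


Rearrange T_anneal = Tg + offset for Tg:
  Tg = T_anneal - offset = 766 - 34 = 732 C

732 C


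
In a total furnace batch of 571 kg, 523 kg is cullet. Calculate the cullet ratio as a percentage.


Cullet ratio = (cullet mass / total batch mass) * 100
  Ratio = 523 / 571 * 100 = 91.59%

91.59%


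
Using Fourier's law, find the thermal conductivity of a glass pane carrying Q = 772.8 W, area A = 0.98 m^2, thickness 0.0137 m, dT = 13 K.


Fourier's law rearranged: k = Q * t / (A * dT)
  Numerator = 772.8 * 0.0137 = 10.58736
  Denominator = 0.98 * 13 = 12.74
  k = 10.58736 / 12.74 = 0.831 W/mK

0.831 W/mK


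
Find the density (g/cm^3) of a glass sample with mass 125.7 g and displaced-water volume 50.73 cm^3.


Use the definition of density:
  rho = mass / volume
  rho = 125.7 / 50.73 = 2.478 g/cm^3

2.478 g/cm^3


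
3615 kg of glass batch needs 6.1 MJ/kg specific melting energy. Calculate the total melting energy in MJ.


Total energy = mass * specific energy
  E = 3615 * 6.1 = 22051.5 MJ

22051.5 MJ


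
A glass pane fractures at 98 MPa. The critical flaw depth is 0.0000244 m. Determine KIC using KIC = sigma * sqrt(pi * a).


Fracture toughness: KIC = sigma * sqrt(pi * a)
  pi * a = pi * 0.0000244 = 0.000076655
  sqrt(pi * a) = 0.008755
  KIC = 98 * 0.008755 = 0.858 MPa*sqrt(m)

0.858 MPa*sqrt(m)


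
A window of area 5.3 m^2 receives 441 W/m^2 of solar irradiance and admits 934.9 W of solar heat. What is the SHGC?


Rearrange Q = Area * SHGC * Irradiance:
  SHGC = Q / (Area * Irradiance)
  SHGC = 934.9 / (5.3 * 441) = 0.4

0.4


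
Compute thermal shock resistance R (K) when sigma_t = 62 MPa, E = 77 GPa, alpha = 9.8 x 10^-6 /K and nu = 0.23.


Thermal shock resistance: R = sigma * (1 - nu) / (E * alpha)
  Numerator = 62 * (1 - 0.23) = 47.74
  Denominator = 77 * 1000 * (9.8 x 10^-6) = 0.7546
  R = 47.74 / 0.7546 = 63.3 K

63.3 K


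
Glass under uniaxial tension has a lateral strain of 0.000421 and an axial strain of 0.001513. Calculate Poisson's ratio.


Poisson's ratio: nu = lateral strain / axial strain
  nu = 0.000421 / 0.001513 = 0.2783

0.2783


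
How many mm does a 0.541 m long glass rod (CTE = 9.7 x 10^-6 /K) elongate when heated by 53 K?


Thermal expansion formula: dL = alpha * L0 * dT
  dL = (9.7 x 10^-6) * 0.541 * 53 = 0.00027813 m
Convert to mm: 0.00027813 * 1000 = 0.2781 mm

0.2781 mm


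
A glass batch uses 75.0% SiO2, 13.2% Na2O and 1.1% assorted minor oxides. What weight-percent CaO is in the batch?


Pieces sum to 100%:
  CaO = 100 - (SiO2 + Na2O + others)
  CaO = 100 - (75.0 + 13.2 + 1.1) = 10.7%

10.7%


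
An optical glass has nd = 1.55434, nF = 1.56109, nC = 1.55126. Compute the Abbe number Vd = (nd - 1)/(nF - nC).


Abbe number formula: Vd = (nd - 1) / (nF - nC)
  nd - 1 = 1.55434 - 1 = 0.55434
  nF - nC = 1.56109 - 1.55126 = 0.00983
  Vd = 0.55434 / 0.00983 = 56.39

56.39


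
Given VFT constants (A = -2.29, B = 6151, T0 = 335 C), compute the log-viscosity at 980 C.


VFT equation: log(eta) = A + B / (T - T0)
  T - T0 = 980 - 335 = 645
  B / (T - T0) = 6151 / 645 = 9.536
  log(eta) = -2.29 + 9.536 = 7.246

7.246


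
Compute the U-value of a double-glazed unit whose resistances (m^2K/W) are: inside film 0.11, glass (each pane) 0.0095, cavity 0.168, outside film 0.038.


Total thermal resistance (series):
  R_total = R_in + R_glass + R_air + R_glass + R_out
  R_total = 0.11 + 0.0095 + 0.168 + 0.0095 + 0.038 = 0.335 m^2K/W
U-value = 1 / R_total = 1 / 0.335 = 2.985 W/m^2K

2.985 W/m^2K


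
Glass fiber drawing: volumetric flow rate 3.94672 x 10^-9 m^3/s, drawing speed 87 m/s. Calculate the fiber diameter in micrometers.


Cross-sectional area from continuity:
  A = Q / v = 3.94672 x 10^-9 / 87 = 4.53646 x 10^-11 m^2
Diameter from circular cross-section:
  d = sqrt(4A / pi) * 10^6 (m -> um)
  d = sqrt(4 * 4.53646 x 10^-11 / pi) * 10^6 = 7.6 um

7.6 um


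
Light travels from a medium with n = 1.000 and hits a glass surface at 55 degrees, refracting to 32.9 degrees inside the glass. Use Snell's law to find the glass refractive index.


Apply Snell's law: n1 * sin(theta1) = n2 * sin(theta2)
  n2 = n1 * sin(theta1) / sin(theta2)
  sin(55) = 0.819152
  sin(32.9) = 0.543174
  n2 = 1.000 * 0.819152 / 0.543174 = 1.5081

1.5081


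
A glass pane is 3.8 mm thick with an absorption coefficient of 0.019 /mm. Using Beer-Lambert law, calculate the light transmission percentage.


Beer-Lambert law: T = exp(-alpha * thickness)
  exponent = -0.019 * 3.8 = -0.0722
  T = exp(-0.0722) = 0.9303
  Percentage = 0.9303 * 100 = 93.03%

93.03%


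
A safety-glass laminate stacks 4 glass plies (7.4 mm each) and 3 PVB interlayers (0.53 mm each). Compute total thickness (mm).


Total thickness = glass contribution + PVB contribution
  Glass: 4 * 7.4 = 29.6 mm
  PVB: 3 * 0.53 = 1.59 mm
  Total = 29.6 + 1.59 = 31.19 mm

31.19 mm


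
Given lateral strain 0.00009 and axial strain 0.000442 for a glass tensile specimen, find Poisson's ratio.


Poisson's ratio: nu = lateral strain / axial strain
  nu = 0.00009 / 0.000442 = 0.2036

0.2036


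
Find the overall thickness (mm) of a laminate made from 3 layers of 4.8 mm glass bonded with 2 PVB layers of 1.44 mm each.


Total thickness = glass contribution + PVB contribution
  Glass: 3 * 4.8 = 14.4 mm
  PVB: 2 * 1.44 = 2.88 mm
  Total = 14.4 + 2.88 = 17.28 mm

17.28 mm


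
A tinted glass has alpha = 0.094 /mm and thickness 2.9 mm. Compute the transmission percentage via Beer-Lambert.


Beer-Lambert law: T = exp(-alpha * thickness)
  exponent = -0.094 * 2.9 = -0.2726
  T = exp(-0.2726) = 0.7614
  Percentage = 0.7614 * 100 = 76.14%

76.14%


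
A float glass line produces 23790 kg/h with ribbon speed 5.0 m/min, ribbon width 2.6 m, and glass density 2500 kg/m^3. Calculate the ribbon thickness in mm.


Ribbon cross-section from mass balance:
  Volume rate = throughput / density = 23790 / 2500 = 9.516 m^3/h
  thickness = volume rate / (speed * 60 * width), i.e.
  thickness = throughput / (60 * speed * width * density) * 1000
  thickness = 23790 / (60 * 5.0 * 2.6 * 2500) * 1000 = 12.2 mm

12.2 mm


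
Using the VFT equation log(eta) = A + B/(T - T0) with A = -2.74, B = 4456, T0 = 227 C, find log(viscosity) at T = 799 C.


VFT equation: log(eta) = A + B / (T - T0)
  T - T0 = 799 - 227 = 572
  B / (T - T0) = 4456 / 572 = 7.79
  log(eta) = -2.74 + 7.79 = 5.05

5.05


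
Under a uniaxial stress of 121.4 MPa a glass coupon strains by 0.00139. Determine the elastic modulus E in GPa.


Young's modulus: E = stress / strain
  E = 121.4 MPa / 0.00139 = 87338.13 MPa
Convert to GPa: 87338.13 / 1000 = 87.34 GPa

87.34 GPa


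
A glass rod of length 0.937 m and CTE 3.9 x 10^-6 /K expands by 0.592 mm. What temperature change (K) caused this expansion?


Rearrange dL = alpha * L0 * dT for dT:
  dT = dL / (alpha * L0)
  dL (m) = 0.592 / 1000 = 0.000592
  dT = 0.000592 / ((3.9 x 10^-6) * 0.937) = 162.0 K

162.0 K


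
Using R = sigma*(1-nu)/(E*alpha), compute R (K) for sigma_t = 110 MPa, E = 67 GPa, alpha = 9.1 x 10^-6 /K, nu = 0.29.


Thermal shock resistance: R = sigma * (1 - nu) / (E * alpha)
  Numerator = 110 * (1 - 0.29) = 78.1
  Denominator = 67 * 1000 * (9.1 x 10^-6) = 0.6097
  R = 78.1 / 0.6097 = 128.1 K

128.1 K


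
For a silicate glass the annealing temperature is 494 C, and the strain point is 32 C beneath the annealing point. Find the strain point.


Strain point = annealing point - difference:
  T_strain = 494 - 32 = 462 C

462 C


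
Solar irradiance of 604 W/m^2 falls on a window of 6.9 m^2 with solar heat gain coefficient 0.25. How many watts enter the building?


Solar heat gain: Q = Area * SHGC * Irradiance
  Q = 6.9 * 0.25 * 604 = 1041.9 W

1041.9 W


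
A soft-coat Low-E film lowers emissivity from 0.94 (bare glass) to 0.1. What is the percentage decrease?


Percentage reduction = (1 - coated/uncoated) * 100
  Ratio = 0.1 / 0.94 = 0.1064
  Reduction = (1 - 0.1064) * 100 = 89.4%

89.4%


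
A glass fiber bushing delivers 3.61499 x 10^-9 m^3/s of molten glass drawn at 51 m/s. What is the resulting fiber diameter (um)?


Cross-sectional area from continuity:
  A = Q / v = 3.61499 x 10^-9 / 51 = 7.088216 x 10^-11 m^2
Diameter from circular cross-section:
  d = sqrt(4A / pi) * 10^6 (m -> um)
  d = sqrt(4 * 7.088216 x 10^-11 / pi) * 10^6 = 9.5 um

9.5 um


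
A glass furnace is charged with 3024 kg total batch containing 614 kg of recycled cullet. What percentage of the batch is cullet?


Cullet ratio = (cullet mass / total batch mass) * 100
  Ratio = 614 / 3024 * 100 = 20.3%

20.3%


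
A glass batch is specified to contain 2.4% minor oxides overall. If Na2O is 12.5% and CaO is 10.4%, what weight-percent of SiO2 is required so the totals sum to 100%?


Known pieces sum to 100%:
  SiO2 = 100 - (others + Na2O + CaO)
  SiO2 = 100 - (2.4 + 12.5 + 10.4) = 74.7%

74.7%


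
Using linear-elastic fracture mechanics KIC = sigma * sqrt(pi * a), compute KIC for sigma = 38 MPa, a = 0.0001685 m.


Fracture toughness: KIC = sigma * sqrt(pi * a)
  pi * a = pi * 0.0001685 = 0.000529358
  sqrt(pi * a) = 0.023008
  KIC = 38 * 0.023008 = 0.874 MPa*sqrt(m)

0.874 MPa*sqrt(m)


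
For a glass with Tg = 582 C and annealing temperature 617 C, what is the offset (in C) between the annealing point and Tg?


Offset = T_anneal - Tg:
  offset = 617 - 582 = 35 C

35 C


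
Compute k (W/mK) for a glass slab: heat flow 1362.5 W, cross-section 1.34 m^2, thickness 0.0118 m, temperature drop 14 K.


Fourier's law rearranged: k = Q * t / (A * dT)
  Numerator = 1362.5 * 0.0118 = 16.0775
  Denominator = 1.34 * 14 = 18.76
  k = 16.0775 / 18.76 = 0.857 W/mK

0.857 W/mK


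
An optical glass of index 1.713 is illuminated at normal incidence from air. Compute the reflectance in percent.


Fresnel reflectance at normal incidence:
  R = ((n - 1)/(n + 1))^2
  (n - 1)/(n + 1) = (1.713 - 1)/(1.713 + 1) = 0.262809
  R = 0.262809^2 = 0.0690686
  R(%) = 0.0690686 * 100 = 6.907%

6.907%


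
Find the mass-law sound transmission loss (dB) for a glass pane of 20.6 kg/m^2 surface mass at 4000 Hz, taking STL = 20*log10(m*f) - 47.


Mass law: STL = 20 * log10(m * f) - 47
  m * f = 20.6 * 4000 = 82400
  log10(82400) = 4.91593
  STL = 20 * 4.91593 - 47 = 98.3186 - 47 = 51.3 dB

51.3 dB


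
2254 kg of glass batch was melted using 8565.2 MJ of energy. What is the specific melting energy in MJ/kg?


Rearrange E = m * s for s:
  s = E / m
  s = 8565.2 / 2254 = 3.8 MJ/kg

3.8 MJ/kg


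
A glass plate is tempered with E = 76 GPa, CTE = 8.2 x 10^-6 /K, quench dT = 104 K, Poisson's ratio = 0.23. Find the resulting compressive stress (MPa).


Tempering stress: sigma = E * alpha * dT / (1 - nu)
  E (MPa) = 76 * 1000 = 76000
  Numerator = 76000 * (8.2 x 10^-6) * 104 = 64.8128
  Denominator = 1 - 0.23 = 0.77
  sigma = 64.8128 / 0.77 = 84.2 MPa

84.2 MPa


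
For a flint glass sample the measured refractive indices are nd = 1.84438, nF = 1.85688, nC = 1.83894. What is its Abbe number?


Abbe number formula: Vd = (nd - 1) / (nF - nC)
  nd - 1 = 1.84438 - 1 = 0.84438
  nF - nC = 1.85688 - 1.83894 = 0.01794
  Vd = 0.84438 / 0.01794 = 47.07

47.07


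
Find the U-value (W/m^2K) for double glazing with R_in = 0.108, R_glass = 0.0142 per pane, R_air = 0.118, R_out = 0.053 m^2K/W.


Total thermal resistance (series):
  R_total = R_in + R_glass + R_air + R_glass + R_out
  R_total = 0.108 + 0.0142 + 0.118 + 0.0142 + 0.053 = 0.3074 m^2K/W
U-value = 1 / R_total = 1 / 0.3074 = 3.253 W/m^2K

3.253 W/m^2K


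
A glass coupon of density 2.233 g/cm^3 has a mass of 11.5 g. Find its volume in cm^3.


Rearrange rho = m / V:
  V = m / rho
  V = 11.5 / 2.233 = 5.15 cm^3

5.15 cm^3


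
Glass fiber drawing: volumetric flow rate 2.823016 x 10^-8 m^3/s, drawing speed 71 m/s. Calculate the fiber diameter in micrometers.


Cross-sectional area from continuity:
  A = Q / v = 2.823016 x 10^-8 / 71 = 3.976079 x 10^-10 m^2
Diameter from circular cross-section:
  d = sqrt(4A / pi) * 10^6 (m -> um)
  d = sqrt(4 * 3.976079 x 10^-10 / pi) * 10^6 = 22.5 um

22.5 um


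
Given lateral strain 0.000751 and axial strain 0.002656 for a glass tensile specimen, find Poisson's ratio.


Poisson's ratio: nu = lateral strain / axial strain
  nu = 0.000751 / 0.002656 = 0.2828

0.2828


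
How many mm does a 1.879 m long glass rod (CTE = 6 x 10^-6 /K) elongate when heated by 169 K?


Thermal expansion formula: dL = alpha * L0 * dT
  dL = (6 x 10^-6) * 1.879 * 169 = 0.00190531 m
Convert to mm: 0.00190531 * 1000 = 1.9053 mm

1.9053 mm


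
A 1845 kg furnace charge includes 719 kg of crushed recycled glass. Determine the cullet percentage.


Cullet ratio = (cullet mass / total batch mass) * 100
  Ratio = 719 / 1845 * 100 = 38.97%

38.97%


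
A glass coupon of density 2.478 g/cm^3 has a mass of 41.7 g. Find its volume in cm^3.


Rearrange rho = m / V:
  V = m / rho
  V = 41.7 / 2.478 = 16.828 cm^3

16.828 cm^3


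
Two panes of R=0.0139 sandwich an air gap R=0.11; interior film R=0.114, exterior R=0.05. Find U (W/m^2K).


Total thermal resistance (series):
  R_total = R_in + R_glass + R_air + R_glass + R_out
  R_total = 0.114 + 0.0139 + 0.11 + 0.0139 + 0.05 = 0.3018 m^2K/W
U-value = 1 / R_total = 1 / 0.3018 = 3.313 W/m^2K

3.313 W/m^2K


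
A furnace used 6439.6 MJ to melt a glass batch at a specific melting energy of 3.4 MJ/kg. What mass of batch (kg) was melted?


Rearrange E = m * s for m:
  m = E / s
  m = 6439.6 / 3.4 = 1894.0 kg

1894.0 kg


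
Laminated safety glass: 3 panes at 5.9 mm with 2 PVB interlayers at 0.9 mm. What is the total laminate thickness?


Total thickness = glass contribution + PVB contribution
  Glass: 3 * 5.9 = 17.7 mm
  PVB: 2 * 0.9 = 1.8 mm
  Total = 17.7 + 1.8 = 19.5 mm

19.5 mm


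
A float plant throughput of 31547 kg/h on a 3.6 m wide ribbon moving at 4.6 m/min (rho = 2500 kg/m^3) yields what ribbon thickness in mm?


Ribbon cross-section from mass balance:
  Volume rate = throughput / density = 31547 / 2500 = 12.6188 m^3/h
  thickness = volume rate / (speed * 60 * width), i.e.
  thickness = throughput / (60 * speed * width * density) * 1000
  thickness = 31547 / (60 * 4.6 * 3.6 * 2500) * 1000 = 12.7 mm

12.7 mm


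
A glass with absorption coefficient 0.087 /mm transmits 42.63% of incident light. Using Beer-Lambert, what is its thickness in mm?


Rearrange T = exp(-alpha * thickness):
  thickness = -ln(T) / alpha
  T = 42.63/100 = 0.4263
  ln(T) = -0.85261
  -ln(T) = 0.85261
  thickness = 0.85261 / 0.087 = 9.8 mm

9.8 mm


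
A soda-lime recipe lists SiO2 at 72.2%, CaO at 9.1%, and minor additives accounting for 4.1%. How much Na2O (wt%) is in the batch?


Pieces sum to 100%:
  Na2O = 100 - (SiO2 + CaO + others)
  Na2O = 100 - (72.2 + 9.1 + 4.1) = 14.6%

14.6%


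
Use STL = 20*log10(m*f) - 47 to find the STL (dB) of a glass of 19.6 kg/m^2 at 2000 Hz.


Mass law: STL = 20 * log10(m * f) - 47
  m * f = 19.6 * 2000 = 39200
  log10(39200) = 4.59329
  STL = 20 * 4.59329 - 47 = 91.8658 - 47 = 44.9 dB

44.9 dB


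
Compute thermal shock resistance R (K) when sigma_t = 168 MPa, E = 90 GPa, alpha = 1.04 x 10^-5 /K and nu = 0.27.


Thermal shock resistance: R = sigma * (1 - nu) / (E * alpha)
  Numerator = 168 * (1 - 0.27) = 122.64
  Denominator = 90 * 1000 * (1.04 x 10^-5) = 0.936
  R = 122.64 / 0.936 = 131.0 K

131.0 K


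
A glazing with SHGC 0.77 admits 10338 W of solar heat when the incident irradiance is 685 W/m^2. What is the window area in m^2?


Rearrange Q = Area * SHGC * Irradiance:
  Area = Q / (SHGC * Irradiance)
  Area = 10338 / (0.77 * 685) = 19.6 m^2

19.6 m^2


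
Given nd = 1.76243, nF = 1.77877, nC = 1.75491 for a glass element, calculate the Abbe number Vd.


Abbe number formula: Vd = (nd - 1) / (nF - nC)
  nd - 1 = 1.76243 - 1 = 0.76243
  nF - nC = 1.77877 - 1.75491 = 0.02386
  Vd = 0.76243 / 0.02386 = 31.95

31.95


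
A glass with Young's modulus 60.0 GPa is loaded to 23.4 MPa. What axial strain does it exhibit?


Rearrange E = sigma / epsilon:
  epsilon = sigma / E
  E (MPa) = 60.0 * 1000 = 60000
  epsilon = 23.4 / 60000 = 0.00039

0.00039


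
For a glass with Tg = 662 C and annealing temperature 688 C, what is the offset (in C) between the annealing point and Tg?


Offset = T_anneal - Tg:
  offset = 688 - 662 = 26 C

26 C


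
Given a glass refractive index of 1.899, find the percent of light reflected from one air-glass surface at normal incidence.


Fresnel reflectance at normal incidence:
  R = ((n - 1)/(n + 1))^2
  (n - 1)/(n + 1) = (1.899 - 1)/(1.899 + 1) = 0.310107
  R = 0.310107^2 = 0.0961664
  R(%) = 0.0961664 * 100 = 9.617%

9.617%


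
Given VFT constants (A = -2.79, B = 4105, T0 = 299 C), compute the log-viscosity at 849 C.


VFT equation: log(eta) = A + B / (T - T0)
  T - T0 = 849 - 299 = 550
  B / (T - T0) = 4105 / 550 = 7.464
  log(eta) = -2.79 + 7.464 = 4.674

4.674


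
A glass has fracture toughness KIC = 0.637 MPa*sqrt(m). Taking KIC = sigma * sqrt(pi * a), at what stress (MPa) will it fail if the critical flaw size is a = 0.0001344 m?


Rearrange KIC = sigma * sqrt(pi * a):
  sigma = KIC / sqrt(pi * a)
  sqrt(pi * 0.0001344) = 0.020548
  sigma = 0.637 / 0.020548 = 31.0 MPa

31.0 MPa


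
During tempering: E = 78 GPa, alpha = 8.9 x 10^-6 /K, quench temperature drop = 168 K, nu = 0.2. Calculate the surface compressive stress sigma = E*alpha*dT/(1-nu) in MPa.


Tempering stress: sigma = E * alpha * dT / (1 - nu)
  E (MPa) = 78 * 1000 = 78000
  Numerator = 78000 * (8.9 x 10^-6) * 168 = 116.6256
  Denominator = 1 - 0.2 = 0.8
  sigma = 116.6256 / 0.8 = 145.8 MPa

145.8 MPa


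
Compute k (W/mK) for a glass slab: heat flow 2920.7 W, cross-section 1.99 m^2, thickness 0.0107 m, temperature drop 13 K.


Fourier's law rearranged: k = Q * t / (A * dT)
  Numerator = 2920.7 * 0.0107 = 31.25149
  Denominator = 1.99 * 13 = 25.87
  k = 31.25149 / 25.87 = 1.208 W/mK

1.208 W/mK


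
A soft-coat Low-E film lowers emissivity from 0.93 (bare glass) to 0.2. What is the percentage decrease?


Percentage reduction = (1 - coated/uncoated) * 100
  Ratio = 0.2 / 0.93 = 0.2151
  Reduction = (1 - 0.2151) * 100 = 78.5%

78.5%


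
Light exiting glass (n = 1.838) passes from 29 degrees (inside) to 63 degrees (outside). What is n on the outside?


Apply Snell's law: n1 * sin(theta1) = n2 * sin(theta2)
  n2 = n1 * sin(theta1) / sin(theta2)
  sin(29) = 0.48481
  sin(63) = 0.891007
  n2 = 1.838 * 0.48481 / 0.891007 = 1.0001

1.0001


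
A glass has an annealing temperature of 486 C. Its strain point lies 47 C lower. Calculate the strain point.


Strain point = annealing point - difference:
  T_strain = 486 - 47 = 439 C

439 C


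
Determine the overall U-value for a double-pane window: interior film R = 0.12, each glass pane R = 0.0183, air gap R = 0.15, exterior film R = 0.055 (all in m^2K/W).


Total thermal resistance (series):
  R_total = R_in + R_glass + R_air + R_glass + R_out
  R_total = 0.12 + 0.0183 + 0.15 + 0.0183 + 0.055 = 0.3616 m^2K/W
U-value = 1 / R_total = 1 / 0.3616 = 2.765 W/m^2K

2.765 W/m^2K


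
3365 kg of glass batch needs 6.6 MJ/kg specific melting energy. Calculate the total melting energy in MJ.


Total energy = mass * specific energy
  E = 3365 * 6.6 = 22209 MJ

22209 MJ


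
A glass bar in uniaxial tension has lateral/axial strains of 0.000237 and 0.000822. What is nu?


Poisson's ratio: nu = lateral strain / axial strain
  nu = 0.000237 / 0.000822 = 0.2883

0.2883


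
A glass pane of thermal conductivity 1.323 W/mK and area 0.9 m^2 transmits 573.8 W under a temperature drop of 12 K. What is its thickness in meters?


Fourier's law: t = k * A * dT / Q
  t = 1.323 * 0.9 * 12 / 573.8
  t = 14.2884 / 573.8 = 0.0249 m

0.0249 m


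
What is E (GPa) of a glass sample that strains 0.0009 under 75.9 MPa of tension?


Young's modulus: E = stress / strain
  E = 75.9 MPa / 0.0009 = 84333.33 MPa
Convert to GPa: 84333.33 / 1000 = 84.33 GPa

84.33 GPa


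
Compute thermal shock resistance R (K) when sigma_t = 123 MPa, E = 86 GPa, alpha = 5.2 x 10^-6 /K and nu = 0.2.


Thermal shock resistance: R = sigma * (1 - nu) / (E * alpha)
  Numerator = 123 * (1 - 0.2) = 98.4
  Denominator = 86 * 1000 * (5.2 x 10^-6) = 0.4472
  R = 98.4 / 0.4472 = 220.0 K

220.0 K


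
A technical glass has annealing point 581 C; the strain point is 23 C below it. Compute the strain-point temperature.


Strain point = annealing point - difference:
  T_strain = 581 - 23 = 558 C

558 C


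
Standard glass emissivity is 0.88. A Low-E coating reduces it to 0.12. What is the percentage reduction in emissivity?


Percentage reduction = (1 - coated/uncoated) * 100
  Ratio = 0.12 / 0.88 = 0.1364
  Reduction = (1 - 0.1364) * 100 = 86.4%

86.4%


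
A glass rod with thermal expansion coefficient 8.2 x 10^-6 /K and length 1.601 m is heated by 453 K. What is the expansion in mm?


Thermal expansion formula: dL = alpha * L0 * dT
  dL = (8.2 x 10^-6) * 1.601 * 453 = 0.00594707 m
Convert to mm: 0.00594707 * 1000 = 5.9471 mm

5.9471 mm


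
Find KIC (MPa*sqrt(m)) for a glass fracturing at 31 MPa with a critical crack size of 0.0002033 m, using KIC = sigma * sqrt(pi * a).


Fracture toughness: KIC = sigma * sqrt(pi * a)
  pi * a = pi * 0.0002033 = 0.000638686
  sqrt(pi * a) = 0.025272
  KIC = 31 * 0.025272 = 0.783 MPa*sqrt(m)

0.783 MPa*sqrt(m)


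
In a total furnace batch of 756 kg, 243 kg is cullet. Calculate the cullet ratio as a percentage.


Cullet ratio = (cullet mass / total batch mass) * 100
  Ratio = 243 / 756 * 100 = 32.14%

32.14%


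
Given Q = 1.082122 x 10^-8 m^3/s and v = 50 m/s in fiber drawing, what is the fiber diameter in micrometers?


Cross-sectional area from continuity:
  A = Q / v = 1.082122 x 10^-8 / 50 = 2.164244 x 10^-10 m^2
Diameter from circular cross-section:
  d = sqrt(4A / pi) * 10^6 (m -> um)
  d = sqrt(4 * 2.164244 x 10^-10 / pi) * 10^6 = 16.6 um

16.6 um


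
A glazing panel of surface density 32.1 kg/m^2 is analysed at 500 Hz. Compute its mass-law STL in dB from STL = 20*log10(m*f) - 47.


Mass law: STL = 20 * log10(m * f) - 47
  m * f = 32.1 * 500 = 16050
  log10(16050) = 4.20548
  STL = 20 * 4.20548 - 47 = 84.1096 - 47 = 37.1 dB

37.1 dB


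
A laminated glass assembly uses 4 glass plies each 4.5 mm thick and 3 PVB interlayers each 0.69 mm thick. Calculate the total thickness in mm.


Total thickness = glass contribution + PVB contribution
  Glass: 4 * 4.5 = 18.0 mm
  PVB: 3 * 0.69 = 2.07 mm
  Total = 18.0 + 2.07 = 20.07 mm

20.07 mm


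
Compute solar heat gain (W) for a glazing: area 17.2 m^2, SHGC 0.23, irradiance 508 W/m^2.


Solar heat gain: Q = Area * SHGC * Irradiance
  Q = 17.2 * 0.23 * 508 = 2009.6 W

2009.6 W


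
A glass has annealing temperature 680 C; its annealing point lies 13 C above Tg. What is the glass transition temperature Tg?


Rearrange T_anneal = Tg + offset for Tg:
  Tg = T_anneal - offset = 680 - 13 = 667 C

667 C


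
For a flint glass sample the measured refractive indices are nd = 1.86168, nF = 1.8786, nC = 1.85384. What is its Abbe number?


Abbe number formula: Vd = (nd - 1) / (nF - nC)
  nd - 1 = 1.86168 - 1 = 0.86168
  nF - nC = 1.8786 - 1.85384 = 0.02476
  Vd = 0.86168 / 0.02476 = 34.8

34.8


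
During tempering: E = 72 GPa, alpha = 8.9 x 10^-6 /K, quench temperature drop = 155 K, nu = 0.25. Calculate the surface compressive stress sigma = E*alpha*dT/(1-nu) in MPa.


Tempering stress: sigma = E * alpha * dT / (1 - nu)
  E (MPa) = 72 * 1000 = 72000
  Numerator = 72000 * (8.9 x 10^-6) * 155 = 99.324
  Denominator = 1 - 0.25 = 0.75
  sigma = 99.324 / 0.75 = 132.4 MPa

132.4 MPa


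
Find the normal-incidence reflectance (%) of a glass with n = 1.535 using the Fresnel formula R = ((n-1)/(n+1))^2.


Fresnel reflectance at normal incidence:
  R = ((n - 1)/(n + 1))^2
  (n - 1)/(n + 1) = (1.535 - 1)/(1.535 + 1) = 0.211045
  R = 0.211045^2 = 0.04454
  R(%) = 0.04454 * 100 = 4.454%

4.454%


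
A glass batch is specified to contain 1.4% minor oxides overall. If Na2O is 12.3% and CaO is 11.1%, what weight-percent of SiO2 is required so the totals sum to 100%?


Known pieces sum to 100%:
  SiO2 = 100 - (others + Na2O + CaO)
  SiO2 = 100 - (1.4 + 12.3 + 11.1) = 75.2%

75.2%


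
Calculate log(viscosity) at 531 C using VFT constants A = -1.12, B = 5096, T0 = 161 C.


VFT equation: log(eta) = A + B / (T - T0)
  T - T0 = 531 - 161 = 370
  B / (T - T0) = 5096 / 370 = 13.773
  log(eta) = -1.12 + 13.773 = 12.653

12.653


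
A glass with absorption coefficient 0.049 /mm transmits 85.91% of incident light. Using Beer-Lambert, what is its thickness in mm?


Rearrange T = exp(-alpha * thickness):
  thickness = -ln(T) / alpha
  T = 85.91/100 = 0.8591
  ln(T) = -0.15187
  -ln(T) = 0.15187
  thickness = 0.15187 / 0.049 = 3.1 mm

3.1 mm


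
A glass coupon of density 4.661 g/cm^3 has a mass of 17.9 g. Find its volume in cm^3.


Rearrange rho = m / V:
  V = m / rho
  V = 17.9 / 4.661 = 3.84 cm^3

3.84 cm^3


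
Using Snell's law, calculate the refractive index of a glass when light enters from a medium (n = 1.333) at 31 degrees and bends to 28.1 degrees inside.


Apply Snell's law: n1 * sin(theta1) = n2 * sin(theta2)
  n2 = n1 * sin(theta1) / sin(theta2)
  sin(31) = 0.515038
  sin(28.1) = 0.471012
  n2 = 1.333 * 0.515038 / 0.471012 = 1.4576

1.4576


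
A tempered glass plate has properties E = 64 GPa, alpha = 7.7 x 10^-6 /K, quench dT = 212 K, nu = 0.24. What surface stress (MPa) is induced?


Tempering stress: sigma = E * alpha * dT / (1 - nu)
  E (MPa) = 64 * 1000 = 64000
  Numerator = 64000 * (7.7 x 10^-6) * 212 = 104.4736
  Denominator = 1 - 0.24 = 0.76
  sigma = 104.4736 / 0.76 = 137.5 MPa

137.5 MPa
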